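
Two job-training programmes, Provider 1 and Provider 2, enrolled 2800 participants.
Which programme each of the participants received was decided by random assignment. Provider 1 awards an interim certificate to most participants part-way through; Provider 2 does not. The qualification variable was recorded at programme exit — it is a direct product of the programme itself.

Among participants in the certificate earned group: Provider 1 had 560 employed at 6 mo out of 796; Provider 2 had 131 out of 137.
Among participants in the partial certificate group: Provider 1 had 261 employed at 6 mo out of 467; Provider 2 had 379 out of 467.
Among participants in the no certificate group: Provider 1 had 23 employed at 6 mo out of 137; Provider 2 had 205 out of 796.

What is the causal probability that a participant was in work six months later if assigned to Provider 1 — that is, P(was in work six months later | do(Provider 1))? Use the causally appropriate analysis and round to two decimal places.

0.60

The qualification attained during the programme-specific comparison favours Provider 2 throughout, but the pooled figures favour Provider 1. The question is whether to condition on qualification attained during the programme.
Qualification attained during the programme here is a post-treatment variable shaped by the programme; conditioning on it would introduce bias rather than remove it. The overall comparison is the causal one.
So P(outcome | do(Provider 1)) is just the pooled rate for Provider 1: 844/1400 = 0.603.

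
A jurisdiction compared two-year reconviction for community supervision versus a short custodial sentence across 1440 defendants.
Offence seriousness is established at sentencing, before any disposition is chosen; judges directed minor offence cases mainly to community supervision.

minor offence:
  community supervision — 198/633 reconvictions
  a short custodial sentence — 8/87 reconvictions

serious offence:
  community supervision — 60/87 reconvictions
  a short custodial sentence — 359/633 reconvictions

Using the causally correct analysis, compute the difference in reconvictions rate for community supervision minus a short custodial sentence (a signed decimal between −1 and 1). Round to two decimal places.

a short custodial sentence is lower inside every offence seriousness stratum but community supervision is lower in aggregate. Whether to stratify depends on how offence seriousness relates to the disposition.
Offence seriousness satisfies the back-door criterion: it is not a descendant of the disposition, and it blocks the spurious path from disposition to outcome. Adjusting for it (i.e., using the within-offence seriousness rates) gives the causal effect.
Adjusting over the population distribution of offence seriousness: 0.500·(0.313−0.092) + 0.500·(0.690−0.567) = +0.172.

+0.17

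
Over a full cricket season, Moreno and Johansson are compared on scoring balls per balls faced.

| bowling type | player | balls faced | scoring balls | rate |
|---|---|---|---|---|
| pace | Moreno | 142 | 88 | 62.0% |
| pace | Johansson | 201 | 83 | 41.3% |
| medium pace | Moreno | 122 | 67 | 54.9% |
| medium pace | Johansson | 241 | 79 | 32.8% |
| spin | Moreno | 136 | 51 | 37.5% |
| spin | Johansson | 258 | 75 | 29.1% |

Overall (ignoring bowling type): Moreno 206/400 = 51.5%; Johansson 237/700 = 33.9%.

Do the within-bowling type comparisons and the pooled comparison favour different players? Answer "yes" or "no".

Within each bowling type level (pace 62.0% vs 41.3%; medium pace 54.9% vs 32.8%; spin 37.5% vs 29.1%), Moreno has the higher rate every time. Pooled: 51.5% vs 33.9% — Moreno has the higher rate overall. They agree.

no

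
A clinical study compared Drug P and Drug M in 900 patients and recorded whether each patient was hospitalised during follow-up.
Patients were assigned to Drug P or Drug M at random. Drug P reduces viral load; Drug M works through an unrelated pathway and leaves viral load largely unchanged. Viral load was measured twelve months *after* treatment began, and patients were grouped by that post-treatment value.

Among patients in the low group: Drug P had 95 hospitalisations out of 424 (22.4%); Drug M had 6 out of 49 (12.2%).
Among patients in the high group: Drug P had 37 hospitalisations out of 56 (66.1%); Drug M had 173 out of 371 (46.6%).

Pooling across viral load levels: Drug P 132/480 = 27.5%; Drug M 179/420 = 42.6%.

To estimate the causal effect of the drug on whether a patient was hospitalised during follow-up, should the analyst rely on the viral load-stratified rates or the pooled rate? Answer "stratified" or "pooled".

Viral load lies on the pathway drug → viral load → outcome, so adjusting for it blocks the indirect effect. For the total causal effect of drug, use the unadjusted pooled rates.
Pooled: Drug P 27.5% vs Drug M 42.6%; Drug P is lower overall.

pooled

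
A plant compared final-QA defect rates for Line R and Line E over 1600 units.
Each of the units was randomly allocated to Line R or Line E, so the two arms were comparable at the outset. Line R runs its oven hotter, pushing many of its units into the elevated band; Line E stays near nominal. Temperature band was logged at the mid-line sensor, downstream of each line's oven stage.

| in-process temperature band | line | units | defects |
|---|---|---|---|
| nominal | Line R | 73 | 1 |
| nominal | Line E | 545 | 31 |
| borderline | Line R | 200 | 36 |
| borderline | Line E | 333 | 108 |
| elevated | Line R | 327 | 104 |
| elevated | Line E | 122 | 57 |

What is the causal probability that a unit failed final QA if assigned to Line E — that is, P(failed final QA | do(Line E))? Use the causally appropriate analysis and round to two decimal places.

The stratified and pooled comparisons disagree (Line R wins within each in-process temperature band; Line E wins overall), so the answer turns on the causal role of in-process temperature band.
In-process temperature band is recorded after the line and is itself shifted by it — it sits on the causal path from line to outcome. Conditioning on a mediator would strip out part of the effect we want; the pooled comparison gives the total causal effect.
So P(outcome | do(Line E)) is just the pooled rate for Line E: 196/1000 = 0.196.

0.20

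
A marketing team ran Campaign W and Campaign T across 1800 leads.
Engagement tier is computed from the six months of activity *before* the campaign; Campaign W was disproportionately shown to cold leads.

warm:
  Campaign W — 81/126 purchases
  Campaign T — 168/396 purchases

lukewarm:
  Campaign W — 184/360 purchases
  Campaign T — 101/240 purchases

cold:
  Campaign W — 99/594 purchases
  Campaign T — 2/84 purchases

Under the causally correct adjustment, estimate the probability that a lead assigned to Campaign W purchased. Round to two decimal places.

0.42

The stratified and pooled comparisons disagree (Campaign W wins within each engagement tier; Campaign T wins overall), so the answer turns on the causal role of engagement tier.
Nothing the campaign does changes engagement tier; the imbalance is an allocation artefact. With engagement tier also predicting the outcome, the pooled figure is confounded, and the within-stratum comparison is the causal one.
Standardising Campaign W to the population engagement tier mix: 0.290·81/126 + 0.333·184/360 + 0.377·99/594 = 0.420.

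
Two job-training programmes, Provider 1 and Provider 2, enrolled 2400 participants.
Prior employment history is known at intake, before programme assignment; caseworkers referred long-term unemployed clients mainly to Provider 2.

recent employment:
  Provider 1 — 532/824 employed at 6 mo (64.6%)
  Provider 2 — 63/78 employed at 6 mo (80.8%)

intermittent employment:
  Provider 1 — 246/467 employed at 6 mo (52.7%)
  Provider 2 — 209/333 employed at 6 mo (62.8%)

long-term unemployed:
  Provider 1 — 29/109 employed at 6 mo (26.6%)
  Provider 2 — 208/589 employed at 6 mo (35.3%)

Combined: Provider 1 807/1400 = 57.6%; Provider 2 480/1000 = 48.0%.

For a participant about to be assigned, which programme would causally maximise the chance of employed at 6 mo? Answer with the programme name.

The imbalance in prior employment history arose from how participants were allocated, not from anything the programme did; and prior employment history independently affects the outcome. The pooled gap is confounded — condition on prior employment history.
Within each level — recent employment: 64.6% vs 80.8%; intermittent employment: 52.7% vs 62.8%; long-term unemployed: 26.6% vs 35.3% — Provider 2 is higher every time.

Provider 2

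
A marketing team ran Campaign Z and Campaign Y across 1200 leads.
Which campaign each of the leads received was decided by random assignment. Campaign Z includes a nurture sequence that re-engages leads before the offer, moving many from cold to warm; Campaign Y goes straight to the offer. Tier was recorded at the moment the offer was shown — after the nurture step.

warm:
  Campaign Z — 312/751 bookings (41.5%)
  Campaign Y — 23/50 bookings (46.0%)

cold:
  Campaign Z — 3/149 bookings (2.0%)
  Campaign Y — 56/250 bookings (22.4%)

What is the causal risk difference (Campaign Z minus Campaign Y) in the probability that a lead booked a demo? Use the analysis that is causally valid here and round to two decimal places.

+0.09

Engagement tier lies on the pathway campaign → engagement tier → outcome, so adjusting for it blocks the indirect effect. For the total causal effect of campaign, use the unadjusted pooled rates.
The causal difference is the pooled difference: 0.350 − 0.263 = +0.087.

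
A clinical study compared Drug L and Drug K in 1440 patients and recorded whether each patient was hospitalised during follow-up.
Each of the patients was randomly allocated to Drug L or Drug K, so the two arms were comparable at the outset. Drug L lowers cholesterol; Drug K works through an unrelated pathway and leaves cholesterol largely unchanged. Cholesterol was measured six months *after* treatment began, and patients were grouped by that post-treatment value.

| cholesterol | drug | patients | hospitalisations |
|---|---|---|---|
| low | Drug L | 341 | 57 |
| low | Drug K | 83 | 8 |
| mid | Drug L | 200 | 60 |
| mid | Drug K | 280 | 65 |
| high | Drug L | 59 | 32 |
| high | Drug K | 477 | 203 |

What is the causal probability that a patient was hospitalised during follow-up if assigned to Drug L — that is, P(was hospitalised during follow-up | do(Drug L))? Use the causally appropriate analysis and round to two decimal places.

The stratified and pooled comparisons disagree (Drug K wins within each cholesterol; Drug L wins overall), so the answer turns on the causal role of cholesterol.
Cholesterol is downstream of the drug. One should not condition on a consequence of treatment, so the overall rates are the right comparison.
So P(outcome | do(Drug L)) is just the pooled rate for Drug L: 149/600 = 0.248.

0.25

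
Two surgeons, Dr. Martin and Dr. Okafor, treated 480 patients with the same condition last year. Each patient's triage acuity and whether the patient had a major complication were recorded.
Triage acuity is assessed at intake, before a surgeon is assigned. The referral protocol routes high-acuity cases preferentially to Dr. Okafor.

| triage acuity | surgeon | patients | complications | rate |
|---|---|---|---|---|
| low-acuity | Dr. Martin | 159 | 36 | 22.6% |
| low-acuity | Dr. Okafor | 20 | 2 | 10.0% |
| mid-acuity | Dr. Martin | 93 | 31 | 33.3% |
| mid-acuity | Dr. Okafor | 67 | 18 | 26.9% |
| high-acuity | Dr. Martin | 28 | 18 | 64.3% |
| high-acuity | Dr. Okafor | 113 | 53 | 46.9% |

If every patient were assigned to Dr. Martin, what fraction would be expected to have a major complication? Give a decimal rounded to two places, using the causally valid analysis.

0.38

Dr. Okafor is lower inside every triage acuity stratum but Dr. Martin is lower in aggregate. Whether to stratify depends on how triage acuity relates to the surgeon.
Here triage acuity is a common cause — it drives both which surgeon a case falls under and the outcome. The crude comparison mixes populations; the stratum-specific rates are the causally relevant ones.
Standardising Dr. Martin to the population triage acuity mix: 0.373·36/159 + 0.333·31/93 + 0.294·18/28 = 0.384.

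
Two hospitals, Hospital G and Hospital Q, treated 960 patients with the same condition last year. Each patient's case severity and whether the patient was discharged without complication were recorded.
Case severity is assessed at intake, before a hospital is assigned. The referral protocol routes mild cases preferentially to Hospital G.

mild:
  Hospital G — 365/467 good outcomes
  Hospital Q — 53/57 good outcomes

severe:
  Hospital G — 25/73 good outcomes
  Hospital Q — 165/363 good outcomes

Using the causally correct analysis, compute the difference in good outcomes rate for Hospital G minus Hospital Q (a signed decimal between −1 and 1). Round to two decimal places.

The stratified and pooled comparisons disagree (Hospital Q wins within each case severity; Hospital G wins overall), so the answer turns on the causal role of case severity.
Since case severity is a pre-existing factor (not a product of the hospital) and it affects the outcome on its own, it is a confounder. The stratified rates, not the pooled rate, identify the causal effect.
Adjusting over the population distribution of case severity: 0.546·(0.782−0.930) + 0.454·(0.342−0.455) = -0.132.

-0.13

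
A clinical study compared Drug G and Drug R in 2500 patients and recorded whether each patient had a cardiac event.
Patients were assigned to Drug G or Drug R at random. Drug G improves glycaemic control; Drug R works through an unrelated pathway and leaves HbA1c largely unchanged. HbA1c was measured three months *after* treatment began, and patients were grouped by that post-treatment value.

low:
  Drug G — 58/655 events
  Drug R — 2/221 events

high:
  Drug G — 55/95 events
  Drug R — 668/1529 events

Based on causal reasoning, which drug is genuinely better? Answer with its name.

Drug G

The HbA1c-specific comparison favours Drug R throughout, but the pooled figures favour Drug G. The question is whether to condition on HbA1c.
HbA1c lies on the pathway drug → HbA1c → outcome, so adjusting for it blocks the indirect effect. For the total causal effect of drug, use the unadjusted pooled rates.
Pooled: Drug G 15.1% vs Drug R 38.3%; Drug G is lower overall.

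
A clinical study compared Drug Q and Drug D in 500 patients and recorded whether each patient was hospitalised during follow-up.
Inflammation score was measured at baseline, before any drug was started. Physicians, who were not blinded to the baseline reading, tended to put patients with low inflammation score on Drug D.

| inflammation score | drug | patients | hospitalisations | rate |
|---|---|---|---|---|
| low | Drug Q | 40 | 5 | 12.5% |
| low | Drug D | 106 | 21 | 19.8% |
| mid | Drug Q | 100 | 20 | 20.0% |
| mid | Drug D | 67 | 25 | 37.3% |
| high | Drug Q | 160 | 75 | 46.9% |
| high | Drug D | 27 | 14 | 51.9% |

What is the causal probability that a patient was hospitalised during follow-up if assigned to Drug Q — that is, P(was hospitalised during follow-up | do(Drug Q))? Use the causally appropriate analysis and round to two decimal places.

The imbalance in inflammation score arose from how patients were allocated, not from anything the drug did; and inflammation score independently affects the outcome. The pooled gap is confounded — condition on inflammation score.
Standardising Drug Q to the population inflammation score mix: 0.292·5/40 + 0.334·20/100 + 0.374·75/160 = 0.279.

0.28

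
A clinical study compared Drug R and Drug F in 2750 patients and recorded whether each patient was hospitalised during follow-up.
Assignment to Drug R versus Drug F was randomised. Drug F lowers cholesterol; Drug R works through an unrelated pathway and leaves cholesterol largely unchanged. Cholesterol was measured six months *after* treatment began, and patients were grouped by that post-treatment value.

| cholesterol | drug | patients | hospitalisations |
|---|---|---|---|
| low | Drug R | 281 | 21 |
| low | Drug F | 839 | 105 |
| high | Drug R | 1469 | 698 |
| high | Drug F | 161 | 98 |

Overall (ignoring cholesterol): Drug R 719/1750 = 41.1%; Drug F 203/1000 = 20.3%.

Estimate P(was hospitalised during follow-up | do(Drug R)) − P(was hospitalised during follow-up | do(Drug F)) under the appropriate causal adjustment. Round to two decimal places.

+0.21

Cholesterol is recorded after the drug and is itself shifted by it — it sits on the causal path from drug to outcome. Conditioning on a mediator would strip out part of the effect we want; the pooled comparison gives the total causal effect.
The causal difference is the pooled difference: 0.411 − 0.203 = +0.208.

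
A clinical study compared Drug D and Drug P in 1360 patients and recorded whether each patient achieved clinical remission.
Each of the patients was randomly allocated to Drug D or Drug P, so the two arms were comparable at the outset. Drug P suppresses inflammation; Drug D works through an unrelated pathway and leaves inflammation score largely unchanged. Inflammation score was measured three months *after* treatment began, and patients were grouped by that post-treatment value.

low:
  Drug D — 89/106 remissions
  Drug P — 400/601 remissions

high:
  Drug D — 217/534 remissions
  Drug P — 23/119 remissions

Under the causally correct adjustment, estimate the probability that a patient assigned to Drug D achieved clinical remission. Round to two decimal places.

Inflammation score is downstream of the drug. One should not condition on a consequence of treatment, so the overall rates are the right comparison.
So P(outcome | do(Drug D)) is just the pooled rate for Drug D: 306/640 = 0.478.

0.48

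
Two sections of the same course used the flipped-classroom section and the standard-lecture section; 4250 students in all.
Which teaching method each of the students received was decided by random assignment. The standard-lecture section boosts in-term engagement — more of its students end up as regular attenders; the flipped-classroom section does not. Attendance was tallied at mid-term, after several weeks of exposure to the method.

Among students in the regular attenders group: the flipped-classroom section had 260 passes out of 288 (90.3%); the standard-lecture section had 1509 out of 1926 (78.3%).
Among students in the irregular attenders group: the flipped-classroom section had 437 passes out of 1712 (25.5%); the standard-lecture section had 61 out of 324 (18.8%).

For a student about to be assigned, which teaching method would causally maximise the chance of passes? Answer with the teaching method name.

the standard-lecture section

Because the teaching method influences mid-term attendance, mid-term attendance is a post-treatment mediator, not a confounder. Stratifying on it would bias the estimate; the causal effect is the crude pooled difference.
Pooled: the flipped-classroom section 34.8% vs the standard-lecture section 69.8%; the standard-lecture section is higher overall.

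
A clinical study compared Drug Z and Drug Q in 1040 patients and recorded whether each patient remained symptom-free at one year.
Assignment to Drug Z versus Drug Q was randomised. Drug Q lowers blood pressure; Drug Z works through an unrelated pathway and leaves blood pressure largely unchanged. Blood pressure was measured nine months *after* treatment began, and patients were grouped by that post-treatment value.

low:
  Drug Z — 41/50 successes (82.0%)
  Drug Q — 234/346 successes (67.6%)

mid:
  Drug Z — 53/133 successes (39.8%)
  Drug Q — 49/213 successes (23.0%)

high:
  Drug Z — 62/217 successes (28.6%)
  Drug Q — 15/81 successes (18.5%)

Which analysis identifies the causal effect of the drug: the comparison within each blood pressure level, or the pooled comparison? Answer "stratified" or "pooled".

Drug Z is higher inside every blood pressure stratum but Drug Q is higher in aggregate. Whether to stratify depends on how blood pressure relates to the drug.
Stratifying would compare drugs among patients the drugs themselves sorted into blood pressure groups — a form of selection on an intermediate. The unconditioned pooled rates give the total causal effect.
Pooled: Drug Z 39.0% vs Drug Q 46.6%; Drug Q is higher overall.

pooled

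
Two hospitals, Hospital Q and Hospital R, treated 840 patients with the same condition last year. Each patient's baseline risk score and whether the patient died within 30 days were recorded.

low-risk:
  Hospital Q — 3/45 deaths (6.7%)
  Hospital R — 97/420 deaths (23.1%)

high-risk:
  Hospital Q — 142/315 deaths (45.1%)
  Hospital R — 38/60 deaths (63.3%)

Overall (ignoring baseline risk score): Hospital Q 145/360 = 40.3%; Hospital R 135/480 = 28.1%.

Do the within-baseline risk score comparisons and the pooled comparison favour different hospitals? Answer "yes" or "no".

yes

Within each baseline risk score level (low-risk 6.7% vs 23.1%; high-risk 45.1% vs 63.3%), Hospital Q has the lower rate every time. Pooled: 40.3% vs 28.1% — Hospital R has the lower rate overall. The two comparisons disagree.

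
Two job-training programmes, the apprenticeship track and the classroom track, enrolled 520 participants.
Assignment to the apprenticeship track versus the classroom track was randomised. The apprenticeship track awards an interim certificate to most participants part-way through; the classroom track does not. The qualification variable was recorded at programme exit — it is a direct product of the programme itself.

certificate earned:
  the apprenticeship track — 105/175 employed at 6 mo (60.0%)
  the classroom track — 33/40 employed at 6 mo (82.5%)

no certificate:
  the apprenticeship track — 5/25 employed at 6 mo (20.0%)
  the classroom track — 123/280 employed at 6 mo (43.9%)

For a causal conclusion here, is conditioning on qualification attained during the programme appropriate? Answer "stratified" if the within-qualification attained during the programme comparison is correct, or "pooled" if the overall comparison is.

pooled

Qualification attained during the programme is downstream of the programme. One should not condition on a consequence of treatment, so the overall rates are the right comparison.
Pooled: the apprenticeship track 55.0% vs the classroom track 48.8%; the apprenticeship track is higher overall.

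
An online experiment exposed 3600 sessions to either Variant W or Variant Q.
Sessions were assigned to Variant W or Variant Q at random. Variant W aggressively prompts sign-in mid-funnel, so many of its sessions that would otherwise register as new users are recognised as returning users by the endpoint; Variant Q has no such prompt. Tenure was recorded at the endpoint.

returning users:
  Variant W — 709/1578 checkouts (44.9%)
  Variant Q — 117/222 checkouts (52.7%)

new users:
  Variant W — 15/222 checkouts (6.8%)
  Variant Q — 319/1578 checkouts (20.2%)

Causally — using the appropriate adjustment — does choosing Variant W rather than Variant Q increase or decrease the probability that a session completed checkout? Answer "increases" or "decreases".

Within every user tenure level Variant Q has the higher rate, yet pooled Variant W does — Simpson's reversal.
The distribution of user tenure is itself part of what the variant does — it is an intermediate outcome. Holding it fixed would remove that part of the effect; the total effect is the pooled difference.
Pooled: Variant W 40.2% vs Variant Q 24.2%; Variant W is higher overall.

increases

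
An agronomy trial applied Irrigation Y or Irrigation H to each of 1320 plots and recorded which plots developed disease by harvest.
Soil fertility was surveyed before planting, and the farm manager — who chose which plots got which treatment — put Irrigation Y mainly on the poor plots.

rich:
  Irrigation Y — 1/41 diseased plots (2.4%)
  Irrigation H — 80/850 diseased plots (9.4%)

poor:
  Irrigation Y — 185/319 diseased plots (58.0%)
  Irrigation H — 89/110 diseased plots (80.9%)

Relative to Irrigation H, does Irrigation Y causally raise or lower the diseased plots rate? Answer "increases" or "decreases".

decreases

Soil fertility satisfies the back-door criterion: it is not a descendant of the irrigation, and it blocks the spurious path from irrigation to outcome. Adjusting for it (i.e., using the within-soil fertility rates) gives the causal effect.
Within each level — rich: 2.4% vs 9.4%; poor: 58.0% vs 80.9% — Irrigation Y is lower every time.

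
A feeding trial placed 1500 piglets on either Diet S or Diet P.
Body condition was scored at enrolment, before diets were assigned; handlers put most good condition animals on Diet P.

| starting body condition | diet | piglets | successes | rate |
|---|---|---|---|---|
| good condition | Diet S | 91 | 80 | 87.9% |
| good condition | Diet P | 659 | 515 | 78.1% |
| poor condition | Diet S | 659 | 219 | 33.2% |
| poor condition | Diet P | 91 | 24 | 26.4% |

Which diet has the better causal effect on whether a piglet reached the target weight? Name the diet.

Diet S

The starting body condition-specific comparison favours Diet S throughout, but the pooled figures favour Diet P. The question is whether to condition on starting body condition.
The imbalance in starting body condition arose from how piglets were allocated, not from anything the diet did; and starting body condition independently affects the outcome. The pooled gap is confounded — condition on starting body condition.
Within each level — good condition: 87.9% vs 78.1%; poor condition: 33.2% vs 26.4% — Diet S is higher every time.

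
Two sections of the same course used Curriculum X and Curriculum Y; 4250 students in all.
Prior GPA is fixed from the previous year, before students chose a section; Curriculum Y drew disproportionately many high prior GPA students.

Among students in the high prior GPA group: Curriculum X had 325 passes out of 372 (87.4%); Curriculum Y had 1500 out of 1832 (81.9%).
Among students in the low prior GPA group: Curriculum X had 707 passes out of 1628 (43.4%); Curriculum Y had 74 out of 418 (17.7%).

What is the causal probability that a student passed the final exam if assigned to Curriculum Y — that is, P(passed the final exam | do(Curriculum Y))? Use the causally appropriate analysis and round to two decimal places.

Nothing the teaching method does changes prior GPA band; the imbalance is an allocation artefact. With prior GPA band also predicting the outcome, the pooled figure is confounded, and the within-stratum comparison is the causal one.
Standardising Curriculum Y to the population prior GPA band mix: 0.519·1500/1832 + 0.481·74/418 = 0.510.

0.51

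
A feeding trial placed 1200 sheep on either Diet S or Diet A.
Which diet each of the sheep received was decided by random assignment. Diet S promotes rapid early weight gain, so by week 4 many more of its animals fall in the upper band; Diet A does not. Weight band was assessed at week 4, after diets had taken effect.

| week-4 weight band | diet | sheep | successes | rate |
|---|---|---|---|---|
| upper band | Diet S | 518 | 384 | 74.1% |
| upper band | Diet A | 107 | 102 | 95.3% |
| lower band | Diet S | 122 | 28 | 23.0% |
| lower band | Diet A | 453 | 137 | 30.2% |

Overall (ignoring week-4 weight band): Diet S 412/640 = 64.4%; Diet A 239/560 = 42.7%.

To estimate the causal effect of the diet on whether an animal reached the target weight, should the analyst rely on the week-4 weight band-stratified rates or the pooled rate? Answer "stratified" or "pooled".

pooled

Week-4 weight band is recorded after the diet and is itself shifted by it — it sits on the causal path from diet to outcome. Conditioning on a mediator would strip out part of the effect we want; the pooled comparison gives the total causal effect.
Pooled: Diet S 64.4% vs Diet A 42.7%; Diet S is higher overall.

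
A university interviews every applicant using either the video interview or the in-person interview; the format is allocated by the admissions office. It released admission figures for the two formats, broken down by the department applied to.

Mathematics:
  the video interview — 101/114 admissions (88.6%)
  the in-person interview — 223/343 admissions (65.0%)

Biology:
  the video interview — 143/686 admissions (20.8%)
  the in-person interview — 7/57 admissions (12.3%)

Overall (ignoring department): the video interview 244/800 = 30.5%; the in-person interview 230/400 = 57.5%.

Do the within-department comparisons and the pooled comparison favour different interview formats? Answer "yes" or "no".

yes

Within each department level (Mathematics 88.6% vs 65.0%; Biology 20.8% vs 12.3%), the video interview has the higher rate every time. Pooled: 30.5% vs 57.5% — the in-person interview has the higher rate overall. The two comparisons disagree.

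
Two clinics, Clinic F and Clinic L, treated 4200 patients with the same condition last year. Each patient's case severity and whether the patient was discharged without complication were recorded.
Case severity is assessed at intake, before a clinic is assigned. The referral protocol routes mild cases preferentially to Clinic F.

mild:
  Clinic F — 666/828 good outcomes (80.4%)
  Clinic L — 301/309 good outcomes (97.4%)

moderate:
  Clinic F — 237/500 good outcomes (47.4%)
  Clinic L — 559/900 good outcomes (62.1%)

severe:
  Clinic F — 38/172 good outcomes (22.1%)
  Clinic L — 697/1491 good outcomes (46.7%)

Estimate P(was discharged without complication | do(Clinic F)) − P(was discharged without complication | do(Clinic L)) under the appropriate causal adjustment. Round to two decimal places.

The stratified and pooled comparisons disagree (Clinic L wins within each case severity; Clinic F wins overall), so the answer turns on the causal role of case severity.
Case severity satisfies the back-door criterion: it is not a descendant of the clinic, and it blocks the spurious path from clinic to outcome. Adjusting for it (i.e., using the within-case severity rates) gives the causal effect.
Adjusting over the population distribution of case severity: 0.271·(0.804−0.974) + 0.333·(0.474−0.621) + 0.396·(0.221−0.467) = -0.193.

-0.19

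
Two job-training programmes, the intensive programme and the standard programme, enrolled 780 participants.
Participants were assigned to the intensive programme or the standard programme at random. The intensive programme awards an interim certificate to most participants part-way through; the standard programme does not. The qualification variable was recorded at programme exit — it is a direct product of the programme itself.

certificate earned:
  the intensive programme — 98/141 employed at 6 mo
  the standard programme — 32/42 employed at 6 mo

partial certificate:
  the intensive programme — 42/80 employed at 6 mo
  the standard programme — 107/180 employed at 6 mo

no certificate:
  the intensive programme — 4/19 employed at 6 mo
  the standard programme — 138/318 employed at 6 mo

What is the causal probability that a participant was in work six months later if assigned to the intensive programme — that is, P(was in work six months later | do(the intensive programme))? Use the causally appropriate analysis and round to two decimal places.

Stratifying would compare programmes among participants the programmes themselves sorted into qualification attained during the programme groups — a form of selection on an intermediate. The unconditioned pooled rates give the total causal effect.
So P(outcome | do(the intensive programme)) is just the pooled rate for the intensive programme: 144/240 = 0.600.

0.60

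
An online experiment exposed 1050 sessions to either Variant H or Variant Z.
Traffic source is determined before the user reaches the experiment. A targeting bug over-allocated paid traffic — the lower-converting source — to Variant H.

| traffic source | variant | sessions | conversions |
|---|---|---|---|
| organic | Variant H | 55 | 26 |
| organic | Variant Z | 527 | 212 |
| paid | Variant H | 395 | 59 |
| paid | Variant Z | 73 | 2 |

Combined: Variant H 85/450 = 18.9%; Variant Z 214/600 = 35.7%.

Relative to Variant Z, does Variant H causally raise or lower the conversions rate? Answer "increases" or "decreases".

increases

Here traffic source is a common cause — it drives both which variant a case falls under and the outcome. The crude comparison mixes populations; the stratum-specific rates are the causally relevant ones.
Within each level — organic: 47.3% vs 40.2%; paid: 14.9% vs 2.7% — Variant H is higher every time.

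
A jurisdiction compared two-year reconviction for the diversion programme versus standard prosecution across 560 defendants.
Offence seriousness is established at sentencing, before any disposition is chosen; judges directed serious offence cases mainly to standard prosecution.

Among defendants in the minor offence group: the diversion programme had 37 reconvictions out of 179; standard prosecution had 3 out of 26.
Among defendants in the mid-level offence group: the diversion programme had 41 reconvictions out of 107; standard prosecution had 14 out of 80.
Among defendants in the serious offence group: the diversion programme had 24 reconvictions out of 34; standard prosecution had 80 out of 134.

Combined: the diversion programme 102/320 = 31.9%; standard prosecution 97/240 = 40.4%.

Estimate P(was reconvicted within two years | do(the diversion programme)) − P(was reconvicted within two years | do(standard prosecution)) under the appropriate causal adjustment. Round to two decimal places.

Here offence seriousness is a common cause — it drives both which disposition a case falls under and the outcome. The crude comparison mixes populations; the stratum-specific rates are the causally relevant ones.
Adjusting over the population distribution of offence seriousness: 0.366·(0.207−0.115) + 0.334·(0.383−0.175) + 0.300·(0.706−0.597) = +0.136.

+0.14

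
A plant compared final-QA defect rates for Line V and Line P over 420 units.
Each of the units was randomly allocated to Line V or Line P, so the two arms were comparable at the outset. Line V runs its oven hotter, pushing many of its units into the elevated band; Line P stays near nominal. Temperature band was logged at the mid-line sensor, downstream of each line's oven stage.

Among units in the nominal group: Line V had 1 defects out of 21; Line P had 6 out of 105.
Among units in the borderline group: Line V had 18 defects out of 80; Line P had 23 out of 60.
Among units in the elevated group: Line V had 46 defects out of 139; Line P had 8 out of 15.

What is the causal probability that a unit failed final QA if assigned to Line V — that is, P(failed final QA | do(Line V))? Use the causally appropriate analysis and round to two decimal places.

0.27

The stratified and pooled comparisons disagree (Line V wins within each in-process temperature band; Line P wins overall), so the answer turns on the causal role of in-process temperature band.
Because the line influences in-process temperature band, in-process temperature band is a post-treatment mediator, not a confounder. Stratifying on it would bias the estimate; the causal effect is the crude pooled difference.
So P(outcome | do(Line V)) is just the pooled rate for Line V: 65/240 = 0.271.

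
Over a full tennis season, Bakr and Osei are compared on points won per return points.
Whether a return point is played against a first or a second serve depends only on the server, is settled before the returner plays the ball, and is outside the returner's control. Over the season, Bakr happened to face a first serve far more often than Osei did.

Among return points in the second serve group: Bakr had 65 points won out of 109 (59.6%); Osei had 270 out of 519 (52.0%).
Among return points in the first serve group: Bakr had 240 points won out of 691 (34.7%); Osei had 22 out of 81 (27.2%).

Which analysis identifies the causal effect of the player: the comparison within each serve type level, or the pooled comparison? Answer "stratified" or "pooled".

Serve type satisfies the back-door criterion: it is not a descendant of the player, and it blocks the spurious path from player to outcome. Adjusting for it (i.e., using the within-serve type rates) gives the causal effect.
Within each level — second serve: 59.6% vs 52.0%; first serve: 34.7% vs 27.2% — Bakr is higher every time.

stratified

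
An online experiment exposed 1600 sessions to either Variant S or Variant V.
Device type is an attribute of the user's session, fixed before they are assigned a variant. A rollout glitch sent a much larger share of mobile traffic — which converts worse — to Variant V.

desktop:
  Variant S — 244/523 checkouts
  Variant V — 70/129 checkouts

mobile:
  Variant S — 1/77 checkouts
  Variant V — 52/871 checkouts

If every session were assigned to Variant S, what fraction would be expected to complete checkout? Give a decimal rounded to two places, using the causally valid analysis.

Variant V is higher inside every device type stratum but Variant S is higher in aggregate. Whether to stratify depends on how device type relates to the variant.
Device type is set before the variant has any effect — it is not caused by the variant — and it independently drives the outcome. That makes it a confounder, so the causal comparison is within device type levels.
Standardising Variant S to the population device type mix: 0.407·244/523 + 0.593·1/77 = 0.198.

0.20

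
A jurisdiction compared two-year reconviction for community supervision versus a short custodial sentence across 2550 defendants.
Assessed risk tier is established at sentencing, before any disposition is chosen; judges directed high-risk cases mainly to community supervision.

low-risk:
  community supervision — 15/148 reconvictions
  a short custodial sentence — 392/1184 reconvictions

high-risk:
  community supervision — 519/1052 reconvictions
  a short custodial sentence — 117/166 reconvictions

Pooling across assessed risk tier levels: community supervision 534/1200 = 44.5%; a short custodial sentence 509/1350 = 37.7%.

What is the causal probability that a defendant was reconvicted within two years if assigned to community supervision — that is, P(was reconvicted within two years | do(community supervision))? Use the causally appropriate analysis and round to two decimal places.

Assessed risk tier differs across dispositions for reasons unrelated to any effect of the disposition itself, and it separately predicts the outcome — a classic confounder. We must compare within assessed risk tier levels.
Standardising community supervision to the population assessed risk tier mix: 0.522·15/148 + 0.478·519/1052 = 0.289.

0.29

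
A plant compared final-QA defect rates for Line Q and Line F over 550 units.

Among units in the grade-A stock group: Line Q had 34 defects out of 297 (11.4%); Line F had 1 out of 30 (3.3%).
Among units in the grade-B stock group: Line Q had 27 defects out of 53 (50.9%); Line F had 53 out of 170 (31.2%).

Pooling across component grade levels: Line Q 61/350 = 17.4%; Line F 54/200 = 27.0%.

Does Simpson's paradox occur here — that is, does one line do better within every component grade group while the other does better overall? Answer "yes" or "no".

yes

Within each component grade level (grade-A stock 11.4% vs 3.3%; grade-B stock 50.9% vs 31.2%), Line F has the lower rate every time. Pooled: 17.4% vs 27.0% — Line Q has the lower rate overall. The two comparisons disagree.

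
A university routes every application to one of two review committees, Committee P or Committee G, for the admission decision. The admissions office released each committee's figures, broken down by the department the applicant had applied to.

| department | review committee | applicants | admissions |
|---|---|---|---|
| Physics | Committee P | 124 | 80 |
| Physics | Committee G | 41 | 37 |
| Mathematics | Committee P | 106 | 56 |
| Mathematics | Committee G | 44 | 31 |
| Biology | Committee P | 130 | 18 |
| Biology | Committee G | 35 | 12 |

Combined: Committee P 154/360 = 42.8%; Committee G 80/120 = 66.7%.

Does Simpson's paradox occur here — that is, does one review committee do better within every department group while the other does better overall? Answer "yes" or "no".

no

Within each department level (Physics 64.5% vs 90.2%; Mathematics 52.8% vs 70.5%; Biology 13.8% vs 34.3%), Committee G has the higher rate every time. Pooled: 42.8% vs 66.7% — Committee G has the higher rate overall. They agree.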